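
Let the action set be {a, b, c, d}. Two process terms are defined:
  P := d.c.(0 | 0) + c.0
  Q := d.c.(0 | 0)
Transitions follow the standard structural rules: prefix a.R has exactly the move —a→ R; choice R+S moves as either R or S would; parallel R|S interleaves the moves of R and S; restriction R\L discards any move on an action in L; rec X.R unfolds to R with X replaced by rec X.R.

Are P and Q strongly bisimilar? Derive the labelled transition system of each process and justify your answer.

NO

Reachable graph of P (4 states):
  p0 = d.c.(0 | 0) + c.0 → =c=> p1, =d=> p2
  p1 = 0 → ·
  p2 = c.(0 | 0) → =c=> p3
  p3 = 0 | 0 → ·
Reachable graph of Q (3 states):
  q0 = d.c.(0 | 0) → =d=> q1
  q1 = c.(0 | 0) → =c=> q2
  q2 = 0 | 0 → ·
Partition-refinement fixed point:
  B0 = {p0}
  B1 = {p2, q1}
  B2 = {p1, p3, q2}
  B3 = {q0}
p0 ∈ B0, q0 ∈ B3 → different blocks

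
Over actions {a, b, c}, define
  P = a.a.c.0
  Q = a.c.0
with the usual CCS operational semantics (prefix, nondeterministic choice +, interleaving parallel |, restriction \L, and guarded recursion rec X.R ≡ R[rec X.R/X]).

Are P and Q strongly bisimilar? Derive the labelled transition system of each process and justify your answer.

LTS(P): 4 reachable states
  p0 = a.a.c.0 → -a-> p1
  p1 = a.c.0 → -a-> p2
  p2 = c.0 → -c-> p3
  p3 = 0 → ·
LTS(Q): 3 reachable states
  q0 = a.c.0 → -a-> q1
  q1 = c.0 → -c-> q2
  q2 = 0 → ·
Partition-refinement fixed point:
  B0 = {p0}
  B1 = {p1, q0}
  B2 = {p2, q1}
  B3 = {p3, q2}
p0 ∈ B0, q0 ∈ B1 → different blocks

not bisimilar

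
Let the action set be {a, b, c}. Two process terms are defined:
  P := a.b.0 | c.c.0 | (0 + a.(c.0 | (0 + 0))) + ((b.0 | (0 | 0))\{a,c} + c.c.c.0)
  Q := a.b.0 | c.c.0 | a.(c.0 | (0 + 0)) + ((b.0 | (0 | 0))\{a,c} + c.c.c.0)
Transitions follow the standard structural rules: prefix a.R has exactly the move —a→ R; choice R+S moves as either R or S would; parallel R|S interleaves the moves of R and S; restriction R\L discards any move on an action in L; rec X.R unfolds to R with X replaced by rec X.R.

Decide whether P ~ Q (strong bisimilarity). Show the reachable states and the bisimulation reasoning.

P ~ Q

LTS(P): 31 reachable states
  u0 = a.b.0 | c.c.0 | (0 + a.(c.0 | (0 + 0))) + ((b.0 | (0 | 0))\{a,c} + c.c.c.0) | --a--▸ u1, --a--▸ u2, --b--▸ u3, --c--▸ u4, --c--▸ u5
  u1 = a.b.0 | c.c.0 | (c.0 | (0 + 0)) | --a--▸ u6, --c--▸ u7, --c--▸ u8
  u2 = b.0 | c.c.0 | (0 + a.(c.0 | (0 + 0))) | --a--▸ u6, --b--▸ u9, --c--▸ u10
  u3 = (0 | (0 | 0))\{a,c} | (no moves)
  u4 = a.b.0 | c.0 | (0 + a.(c.0 | (0 + 0))) | --a--▸ u10, --a--▸ u7, --c--▸ u11
  u5 = c.c.0 | --c--▸ u12
  u6 = b.0 | c.c.0 | (c.0 | (0 + 0)) | --b--▸ u13, --c--▸ u14, --c--▸ u15
  u7 = a.b.0 | c.0 | (c.0 | (0 + 0)) | --a--▸ u14, --c--▸ u16, --c--▸ u17
  u8 = a.b.0 | c.c.0 | (0 | (0 + 0)) | --a--▸ u15, --c--▸ u17
  u9 = 0 | c.c.0 | (0 + a.(c.0 | (0 + 0))) | --a--▸ u13, --c--▸ u18
  u10 = b.0 | c.0 | (0 + a.(c.0 | (0 + 0))) | --a--▸ u14, --b--▸ u18, --c--▸ u19
  u11 = a.b.0 | 0 | (0 + a.(c.0 | (0 + 0))) | --a--▸ u16, --a--▸ u19
  u12 = c.0 | --c--▸ u20
  u13 = 0 | c.c.0 | (c.0 | (0 + 0)) | --c--▸ u21, --c--▸ u22
  u14 = b.0 | c.0 | (c.0 | (0 + 0)) | --b--▸ u21, --c--▸ u23, --c--▸ u24
  u15 = b.0 | c.c.0 | (0 | (0 + 0)) | --b--▸ u22, --c--▸ u24
  u16 = a.b.0 | 0 | (c.0 | (0 + 0)) | --a--▸ u23, --c--▸ u25
  u17 = a.b.0 | c.0 | (0 | (0 + 0)) | --a--▸ u24, --c--▸ u25
  u18 = 0 | c.0 | (0 + a.(c.0 | (0 + 0))) | --a--▸ u21, --c--▸ u26
  u19 = b.0 | 0 | (0 + a.(c.0 | (0 + 0))) | --a--▸ u23, --b--▸ u26
  u20 = 0 | (no moves)
  u21 = 0 | c.0 | (c.0 | (0 + 0)) | --c--▸ u27, --c--▸ u28
  u22 = 0 | c.c.0 | (0 | (0 + 0)) | --c--▸ u28
  u23 = b.0 | 0 | (c.0 | (0 + 0)) | --b--▸ u27, --c--▸ u29
  u24 = b.0 | c.0 | (0 | (0 + 0)) | --b--▸ u28, --c--▸ u29
  u25 = a.b.0 | 0 | (0 | (0 + 0)) | --a--▸ u29
  u26 = 0 | 0 | (0 + a.(c.0 | (0 + 0))) | --a--▸ u27
  u27 = 0 | 0 | (c.0 | (0 + 0)) | --c--▸ u30
  u28 = 0 | c.0 | (0 | (0 + 0)) | --c--▸ u30
  u29 = b.0 | 0 | (0 | (0 + 0)) | --b--▸ u30
  u30 = 0 | 0 | (0 | (0 + 0)) | (no moves)
LTS(Q): 31 reachable states
  v0 = a.b.0 | c.c.0 | a.(c.0 | (0 + 0)) + ((b.0 | (0 | 0))\{a,c} + c.c.c.0) | --a--▸ v1, --a--▸ v2, --b--▸ v3, --c--▸ v4, --c--▸ v5
  v1 = a.b.0 | c.c.0 | (c.0 | (0 + 0)) | --a--▸ v6, --c--▸ v7, --c--▸ v8
  v2 = b.0 | c.c.0 | a.(c.0 | (0 + 0)) | --a--▸ v6, --b--▸ v9, --c--▸ v10
  v3 = (0 | (0 | 0))\{a,c} | (no moves)
  v4 = a.b.0 | c.0 | a.(c.0 | (0 + 0)) | --a--▸ v10, --a--▸ v7, --c--▸ v11
  v5 = c.c.0 | --c--▸ v12
  v6 = b.0 | c.c.0 | (c.0 | (0 + 0)) | --b--▸ v13, --c--▸ v14, --c--▸ v15
  v7 = a.b.0 | c.0 | (c.0 | (0 + 0)) | --a--▸ v14, --c--▸ v16, --c--▸ v17
  v8 = a.b.0 | c.c.0 | (0 | (0 + 0)) | --a--▸ v15, --c--▸ v17
  v9 = 0 | c.c.0 | a.(c.0 | (0 + 0)) | --a--▸ v13, --c--▸ v18
  v10 = b.0 | c.0 | a.(c.0 | (0 + 0)) | --a--▸ v14, --b--▸ v18, --c--▸ v19
  v11 = a.b.0 | 0 | a.(c.0 | (0 + 0)) | --a--▸ v16, --a--▸ v19
  v12 = c.0 | --c--▸ v20
  v13 = 0 | c.c.0 | (c.0 | (0 + 0)) | --c--▸ v21, --c--▸ v22
  v14 = b.0 | c.0 | (c.0 | (0 + 0)) | --b--▸ v21, --c--▸ v23, --c--▸ v24
  v15 = b.0 | c.c.0 | (0 | (0 + 0)) | --b--▸ v22, --c--▸ v24
  v16 = a.b.0 | 0 | (c.0 | (0 + 0)) | --a--▸ v23, --c--▸ v25
  v17 = a.b.0 | c.0 | (0 | (0 + 0)) | --a--▸ v24, --c--▸ v25
  v18 = 0 | c.0 | a.(c.0 | (0 + 0)) | --a--▸ v21, --c--▸ v26
  v19 = b.0 | 0 | a.(c.0 | (0 + 0)) | --a--▸ v23, --b--▸ v26
  v20 = 0 | (no moves)
  v21 = 0 | c.0 | (c.0 | (0 + 0)) | --c--▸ v27, --c--▸ v28
  v22 = 0 | c.c.0 | (0 | (0 + 0)) | --c--▸ v28
  v23 = b.0 | 0 | (c.0 | (0 + 0)) | --b--▸ v27, --c--▸ v29
  v24 = b.0 | c.0 | (0 | (0 + 0)) | --b--▸ v28, --c--▸ v29
  v25 = a.b.0 | 0 | (0 | (0 + 0)) | --a--▸ v29
  v26 = 0 | 0 | a.(c.0 | (0 + 0)) | --a--▸ v27
  v27 = 0 | 0 | (c.0 | (0 + 0)) | --c--▸ v30
  v28 = 0 | c.0 | (0 | (0 + 0)) | --c--▸ v30
  v29 = b.0 | 0 | (0 | (0 + 0)) | --b--▸ v30
  v30 = 0 | 0 | (0 | (0 + 0)) | (no moves)
Partition-refinement fixed point:
  B0 = {u0, v0}
  B1 = {u4, v4}
  B2 = {u7, u8, v7, v8}
  B3 = {u16, u17, v16, v17}
  B4 = {u23, u24, v23, v24}
  B5 = {u29, v29}
  B6 = {u20, u3, u30, v20, v3, v30}
  B7 = {u12, u27, u28, v12, v27, v28}
  B8 = {u25, v25}
  B9 = {u14, u15, v14, v15}
  B10 = {u21, u22, u5, v21, v22, v5}
  B11 = {u10, v10}
  B12 = {u19, v19}
  B13 = {u26, v26}
  B14 = {u18, v18}
  B15 = {u11, v11}
  B16 = {u1, v1}
  B17 = {u6, v6}
  B18 = {u13, v13}
  B19 = {u2, v2}
  B20 = {u9, v9}
u0 ∈ B0, v0 ∈ B0 → same block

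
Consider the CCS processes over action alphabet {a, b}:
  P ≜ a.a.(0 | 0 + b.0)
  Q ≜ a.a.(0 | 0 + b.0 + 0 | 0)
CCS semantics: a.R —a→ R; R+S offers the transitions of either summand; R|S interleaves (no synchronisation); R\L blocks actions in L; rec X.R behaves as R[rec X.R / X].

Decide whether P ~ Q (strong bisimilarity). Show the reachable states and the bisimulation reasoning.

Reachable graph of P (4 states):
  p0 = a.a.(0 | 0 + b.0) ⊢ --a--▸ p1
  p1 = a.(0 | 0 + b.0) ⊢ --a--▸ p2
  p2 = 0 | 0 + b.0 ⊢ --b--▸ p3
  p3 = 0 ⊢ deadlocked
Reachable graph of Q (4 states):
  q0 = a.a.(0 | 0 + b.0 + 0 | 0) ⊢ --a--▸ q1
  q1 = a.(0 | 0 + b.0 + 0 | 0) ⊢ --a--▸ q2
  q2 = 0 | 0 + b.0 + 0 | 0 ⊢ --b--▸ q3
  q3 = 0 ⊢ deadlocked
Bisimilarity quotient blocks:
  B0 = {p0, q0}
  B1 = {p1, q1}
  B2 = {p2, q2}
  B3 = {p3, q3}
p0 ∈ B0, q0 ∈ B0 → same block

YES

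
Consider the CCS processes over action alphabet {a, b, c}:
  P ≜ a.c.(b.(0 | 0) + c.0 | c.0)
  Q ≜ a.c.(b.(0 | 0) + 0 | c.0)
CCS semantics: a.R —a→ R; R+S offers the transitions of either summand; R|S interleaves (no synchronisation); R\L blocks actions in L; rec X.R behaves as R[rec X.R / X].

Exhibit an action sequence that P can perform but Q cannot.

P's transition system — 6 states:
  s0 = a.c.(b.(0 | 0) + c.0 | c.0) :: --a--▸ s1
  s1 = c.(b.(0 | 0) + c.0 | c.0) :: --c--▸ s2
  s2 = b.(0 | 0) + c.0 | c.0 :: --b--▸ s3, --c--▸ s4, --c--▸ s5
  s3 = 0 | 0 :: deadlocked
  s4 = 0 | c.0 :: --c--▸ s3
  s5 = c.0 | 0 :: --c--▸ s3
Q's transition system — 4 states:
  t0 = a.c.(b.(0 | 0) + 0 | c.0) :: --a--▸ t1
  t1 = c.(b.(0 | 0) + 0 | c.0) :: --c--▸ t2
  t2 = b.(0 | 0) + 0 | c.0 :: --b--▸ t3, --c--▸ t3
  t3 = 0 | 0 :: deadlocked
Executing accc from P (initial set {s0}):
  [1] a ⇒ {s1}
  [2] c ⇒ {s2}
  [3] c ⇒ {s4, s5}
  [4] c ⇒ {s3}
  — P admits the full trace.
Executing accc from Q (initial set {t0}):
  [1] a ⇒ {t1}
  [2] c ⇒ {t2}
  [3] c ⇒ {t3}
  [4] c ⇒ ∅  — Q cannot continue

accc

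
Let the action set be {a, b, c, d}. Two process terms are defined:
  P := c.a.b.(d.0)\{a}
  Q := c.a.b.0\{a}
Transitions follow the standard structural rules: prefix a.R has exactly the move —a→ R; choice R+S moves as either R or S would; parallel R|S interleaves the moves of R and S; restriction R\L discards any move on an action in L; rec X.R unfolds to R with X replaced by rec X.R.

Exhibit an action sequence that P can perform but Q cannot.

cabd

P's transition system — 5 states:
  m0 = c.a.b.(d.0)\{a} → ··c··> m1
  m1 = a.b.(d.0)\{a} → ··a··> m2
  m2 = b.(d.0)\{a} → ··b··> m3
  m3 = (d.0)\{a} → ··d··> m4
  m4 = 0\{a} → ·
Q's transition system — 4 states:
  n0 = c.a.b.0\{a} → ··c··> n1
  n1 = a.b.0\{a} → ··a··> n2
  n2 = b.0\{a} → ··b··> n3
  n3 = 0\{a} → ·
Trace ⟨cabd⟩ through P, begin at {m0}:
  after c @ step 1: {m1}
  after a @ step 2: {m2}
  after b @ step 3: {m3}
  after d @ step 4: {m4}
  — P admits the full trace.
Trace ⟨cabd⟩ through Q, begin at {n0}:
  after c @ step 1: {n1}
  after a @ step 2: {n2}
  after b @ step 3: {n3}
  after d @ step 4: ∅  — Q cannot continue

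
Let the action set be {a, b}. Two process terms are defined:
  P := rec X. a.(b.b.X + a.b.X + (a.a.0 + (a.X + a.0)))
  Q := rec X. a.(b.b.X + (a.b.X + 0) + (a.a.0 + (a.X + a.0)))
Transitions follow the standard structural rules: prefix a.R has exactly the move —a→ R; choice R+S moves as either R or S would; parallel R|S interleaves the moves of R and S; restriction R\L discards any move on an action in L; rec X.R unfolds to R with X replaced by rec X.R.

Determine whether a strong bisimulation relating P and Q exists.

Reachable graph of P (5 states):
  m0 = rec X. a.(b.b.X + a.b.X + (a.a.0 + (a.X + a.0))) ⊢ --a--▸ m1
  m1 = b.b.(rec X. a.(b.b.X + a.b.X + (a.a.0 + (a.X + a.0)))) + a.b.(rec X. a.(b.b.X + a.b.X + (a.a.0 + (a.X + a.0)))) + (a.a.0 + (a.(rec X. a.(b.b.X + a.b.X + (a.a.0 + (a.X + a.0)))) + a.0)) ⊢ --a--▸ m0, --a--▸ m2, --a--▸ m3, --a--▸ m4, --b--▸ m4
  m2 = 0 ⊢ deadlocked
  m3 = a.0 ⊢ --a--▸ m2
  m4 = b.(rec X. a.(b.b.X + a.b.X + (a.a.0 + (a.X + a.0)))) ⊢ --b--▸ m0
Reachable graph of Q (5 states):
  n0 = rec X. a.(b.b.X + (a.b.X + 0) + (a.a.0 + (a.X + a.0))) ⊢ --a--▸ n1
  n1 = b.b.(rec X. a.(b.b.X + (a.b.X + 0) + (a.a.0 + (a.X + a.0)))) + (a.b.(rec X. a.(b.b.X + (a.b.X + 0) + (a.a.0 + (a.X + a.0)))) + 0) + (a.a.0 + (a.(rec X. a.(b.b.X + (a.b.X + 0) + (a.a.0 + (a.X + a.0)))) + a.0)) ⊢ --a--▸ n0, --a--▸ n2, --a--▸ n3, --a--▸ n4, --b--▸ n4
  n2 = 0 ⊢ deadlocked
  n3 = a.0 ⊢ --a--▸ n2
  n4 = b.(rec X. a.(b.b.X + (a.b.X + 0) + (a.a.0 + (a.X + a.0)))) ⊢ --b--▸ n0
Partition-refinement fixed point:
  B0 = {m0, n0}
  B1 = {m1, n1}
  B2 = {m2, n2}
  B3 = {m4, n4}
  B4 = {m3, n3}
m0 ∈ B0, n0 ∈ B0 → same block

YES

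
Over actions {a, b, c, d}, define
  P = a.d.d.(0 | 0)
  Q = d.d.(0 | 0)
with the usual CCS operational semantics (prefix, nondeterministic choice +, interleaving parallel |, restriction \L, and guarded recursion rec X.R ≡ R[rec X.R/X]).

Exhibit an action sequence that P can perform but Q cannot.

a

P's transition system — 4 states:
  u0 = a.d.d.(0 | 0) has moves ··a··> u1
  u1 = d.d.(0 | 0) has moves ··d··> u2
  u2 = d.(0 | 0) has moves ··d··> u3
  u3 = 0 | 0 has moves deadlocked
Q's transition system — 3 states:
  v0 = d.d.(0 | 0) has moves ··d··> v1
  v1 = d.(0 | 0) has moves ··d··> v2
  v2 = 0 | 0 has moves deadlocked
Trace ⟨a⟩ through P, begin at {u0}:
  [1] a ⇒ {u1}
  P completes σ.
Trace ⟨a⟩ through Q, begin at {v0}:
  [1] a ⇒ no successor for Q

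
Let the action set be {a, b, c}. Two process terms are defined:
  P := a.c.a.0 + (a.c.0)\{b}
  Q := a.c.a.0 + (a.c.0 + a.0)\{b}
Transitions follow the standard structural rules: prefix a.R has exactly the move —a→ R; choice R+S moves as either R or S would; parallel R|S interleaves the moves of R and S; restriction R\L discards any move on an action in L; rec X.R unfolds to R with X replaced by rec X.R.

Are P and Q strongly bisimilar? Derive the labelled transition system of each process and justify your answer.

NO

LTS(P): 6 reachable states
  u0 = a.c.a.0 + (a.c.0)\{b} | —a→ u1, —a→ u2
  u1 = (c.0)\{b} | —c→ u3
  u2 = c.a.0 | —c→ u4
  u3 = 0\{b} | deadlocked
  u4 = a.0 | —a→ u5
  u5 = 0 | deadlocked
LTS(Q): 6 reachable states
  v0 = a.c.a.0 + (a.c.0 + a.0)\{b} | —a→ v1, —a→ v2, —a→ v3
  v1 = (c.0)\{b} | —c→ v2
  v2 = 0\{b} | deadlocked
  v3 = c.a.0 | —c→ v4
  v4 = a.0 | —a→ v5
  v5 = 0 | deadlocked
Bisimilarity quotient blocks:
  B0 = {u0}
  B1 = {u1, v1}
  B2 = {u3, u5, v2, v5}
  B3 = {u2, v3}
  B4 = {u4, v4}
  B5 = {v0}
u0 ∈ B0, v0 ∈ B5 → different blocks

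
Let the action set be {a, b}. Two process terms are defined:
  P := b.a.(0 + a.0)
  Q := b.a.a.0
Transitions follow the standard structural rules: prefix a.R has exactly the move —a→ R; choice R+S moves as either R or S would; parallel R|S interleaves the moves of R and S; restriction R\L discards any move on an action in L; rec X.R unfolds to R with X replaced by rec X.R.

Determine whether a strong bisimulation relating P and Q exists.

P ~ Q

P's transition system — 4 states:
  u0 = b.a.(0 + a.0) ⊢ =b=> u1
  u1 = a.(0 + a.0) ⊢ =a=> u2
  u2 = 0 + a.0 ⊢ =a=> u3
  u3 = 0 ⊢ stopped
Q's transition system — 4 states:
  v0 = b.a.a.0 ⊢ =b=> v1
  v1 = a.a.0 ⊢ =a=> v2
  v2 = a.0 ⊢ =a=> v3
  v3 = 0 ⊢ stopped
Bisimilarity quotient blocks:
  B0 = {u0, v0}
  B1 = {u1, v1}
  B2 = {u2, v2}
  B3 = {u3, v3}
u0 ∈ B0, v0 ∈ B0 → same block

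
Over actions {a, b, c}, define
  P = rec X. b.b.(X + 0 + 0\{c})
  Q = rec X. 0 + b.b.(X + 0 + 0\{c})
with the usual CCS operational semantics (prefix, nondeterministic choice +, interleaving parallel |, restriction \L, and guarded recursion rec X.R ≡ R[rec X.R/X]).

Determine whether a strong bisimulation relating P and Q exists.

YES

LTS(P): 3 reachable states
  p0 = rec X. b.b.(X + 0 + 0\{c}) ⊢ =b=> p1
  p1 = b.((rec X. b.b.(X + 0 + 0\{c})) + 0 + 0\{c}) ⊢ =b=> p2
  p2 = (rec X. b.b.(X + 0 + 0\{c})) + 0 + 0\{c} ⊢ =b=> p1
LTS(Q): 3 reachable states
  q0 = rec X. 0 + b.b.(X + 0 + 0\{c}) ⊢ =b=> q1
  q1 = b.((rec X. 0 + b.b.(X + 0 + 0\{c})) + 0 + 0\{c}) ⊢ =b=> q2
  q2 = (rec X. 0 + b.b.(X + 0 + 0\{c})) + 0 + 0\{c} ⊢ =b=> q1
Partition-refinement fixed point:
  B0 = {p0, p1, p2, q0, q1, q2}
p0 ∈ B0, q0 ∈ B0 → same block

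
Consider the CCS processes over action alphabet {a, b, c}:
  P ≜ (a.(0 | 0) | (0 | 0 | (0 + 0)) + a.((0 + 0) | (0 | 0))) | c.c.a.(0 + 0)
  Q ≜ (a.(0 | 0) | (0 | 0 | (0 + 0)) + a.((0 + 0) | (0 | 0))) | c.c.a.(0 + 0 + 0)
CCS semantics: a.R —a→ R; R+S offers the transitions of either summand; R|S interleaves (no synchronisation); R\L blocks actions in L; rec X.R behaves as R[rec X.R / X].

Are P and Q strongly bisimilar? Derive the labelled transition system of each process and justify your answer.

bisimilar

LTS(P): 12 reachable states
  u0 = (a.(0 | 0) | (0 | 0 | (0 + 0)) + a.((0 + 0) | (0 | 0))) | c.c.a.(0 + 0) ⊢ —a→ u1, —a→ u2, —c→ u3
  u1 = (0 + 0) | (0 | 0) | c.c.a.(0 + 0) ⊢ —c→ u4
  u2 = 0 | 0 | (0 | 0 | (0 + 0)) | c.c.a.(0 + 0) ⊢ —c→ u5
  u3 = (a.(0 | 0) | (0 | 0 | (0 + 0)) + a.((0 + 0) | (0 | 0))) | c.a.(0 + 0) ⊢ —a→ u4, —a→ u5, —c→ u6
  u4 = (0 + 0) | (0 | 0) | c.a.(0 + 0) ⊢ —c→ u7
  u5 = 0 | 0 | (0 | 0 | (0 + 0)) | c.a.(0 + 0) ⊢ —c→ u8
  u6 = (a.(0 | 0) | (0 | 0 | (0 + 0)) + a.((0 + 0) | (0 | 0))) | a.(0 + 0) ⊢ —a→ u7, —a→ u8, —a→ u9
  u7 = (0 + 0) | (0 | 0) | a.(0 + 0) ⊢ —a→ u10
  u8 = 0 | 0 | (0 | 0 | (0 + 0)) | a.(0 + 0) ⊢ —a→ u11
  u9 = (a.(0 | 0) | (0 | 0 | (0 + 0)) + a.((0 + 0) | (0 | 0))) | (0 + 0) ⊢ —a→ u10, —a→ u11
  u10 = (0 + 0) | (0 | 0) | (0 + 0) ⊢ deadlocked
  u11 = 0 | 0 | (0 | 0 | (0 + 0)) | (0 + 0) ⊢ deadlocked
LTS(Q): 12 reachable states
  v0 = (a.(0 | 0) | (0 | 0 | (0 + 0)) + a.((0 + 0) | (0 | 0))) | c.c.a.(0 + 0 + 0) ⊢ —a→ v1, —a→ v2, —c→ v3
  v1 = (0 + 0) | (0 | 0) | c.c.a.(0 + 0 + 0) ⊢ —c→ v4
  v2 = 0 | 0 | (0 | 0 | (0 + 0)) | c.c.a.(0 + 0 + 0) ⊢ —c→ v5
  v3 = (a.(0 | 0) | (0 | 0 | (0 + 0)) + a.((0 + 0) | (0 | 0))) | c.a.(0 + 0 + 0) ⊢ —a→ v4, —a→ v5, —c→ v6
  v4 = (0 + 0) | (0 | 0) | c.a.(0 + 0 + 0) ⊢ —c→ v7
  v5 = 0 | 0 | (0 | 0 | (0 + 0)) | c.a.(0 + 0 + 0) ⊢ —c→ v8
  v6 = (a.(0 | 0) | (0 | 0 | (0 + 0)) + a.((0 + 0) | (0 | 0))) | a.(0 + 0 + 0) ⊢ —a→ v7, —a→ v8, —a→ v9
  v7 = (0 + 0) | (0 | 0) | a.(0 + 0 + 0) ⊢ —a→ v10
  v8 = 0 | 0 | (0 | 0 | (0 + 0)) | a.(0 + 0 + 0) ⊢ —a→ v11
  v9 = (a.(0 | 0) | (0 | 0 | (0 + 0)) + a.((0 + 0) | (0 | 0))) | (0 + 0 + 0) ⊢ —a→ v10, —a→ v11
  v10 = (0 + 0) | (0 | 0) | (0 + 0 + 0) ⊢ deadlocked
  v11 = 0 | 0 | (0 | 0 | (0 + 0)) | (0 + 0 + 0) ⊢ deadlocked
Partition-refinement fixed point:
  B0 = {u0, v0}
  B1 = {u1, u2, v1, v2}
  B2 = {u4, u5, v4, v5}
  B3 = {u7, u8, u9, v7, v8, v9}
  B4 = {u10, u11, v10, v11}
  B5 = {u3, v3}
  B6 = {u6, v6}
u0 ∈ B0, v0 ∈ B0 → same block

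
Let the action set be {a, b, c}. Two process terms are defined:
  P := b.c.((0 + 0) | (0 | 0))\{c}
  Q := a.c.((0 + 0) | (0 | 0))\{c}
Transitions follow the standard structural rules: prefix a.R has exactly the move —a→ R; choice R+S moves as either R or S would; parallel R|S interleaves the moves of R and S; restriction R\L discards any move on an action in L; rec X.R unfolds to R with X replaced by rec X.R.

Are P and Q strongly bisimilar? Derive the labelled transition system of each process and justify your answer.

LTS(P): 3 reachable states
  p0 = b.c.((0 + 0) | (0 | 0))\{c} :: =b=> p1
  p1 = c.((0 + 0) | (0 | 0))\{c} :: =c=> p2
  p2 = ((0 + 0) | (0 | 0))\{c} :: ∅
LTS(Q): 3 reachable states
  q0 = a.c.((0 + 0) | (0 | 0))\{c} :: =a=> q1
  q1 = c.((0 + 0) | (0 | 0))\{c} :: =c=> q2
  q2 = ((0 + 0) | (0 | 0))\{c} :: ∅
Coarsest stable partition (strong bisimilarity classes):
  B0 = {p0}
  B1 = {p1, q1}
  B2 = {p2, q2}
  B3 = {q0}
p0 ∈ B0, q0 ∈ B3 → different blocks

NO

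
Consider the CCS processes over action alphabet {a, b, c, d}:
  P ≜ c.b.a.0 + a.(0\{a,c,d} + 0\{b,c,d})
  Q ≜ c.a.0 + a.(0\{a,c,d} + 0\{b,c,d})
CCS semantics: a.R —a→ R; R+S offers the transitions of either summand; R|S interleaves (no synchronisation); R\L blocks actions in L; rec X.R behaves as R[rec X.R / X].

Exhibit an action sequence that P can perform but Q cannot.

cb

Reachable graph of P (5 states):
  m0 = c.b.a.0 + a.(0\{a,c,d} + 0\{b,c,d}) has moves ··a··> m1, ··c··> m2
  m1 = 0\{a,c,d} + 0\{b,c,d} has moves deadlocked
  m2 = b.a.0 has moves ··b··> m3
  m3 = a.0 has moves ··a··> m4
  m4 = 0 has moves deadlocked
Reachable graph of Q (4 states):
  n0 = c.a.0 + a.(0\{a,c,d} + 0\{b,c,d}) has moves ··a··> n1, ··c··> n2
  n1 = 0\{a,c,d} + 0\{b,c,d} has moves deadlocked
  n2 = a.0 has moves ··a··> n3
  n3 = 0 has moves deadlocked
Executing cb from P (initial set {m0}):
  step 1 (c): {m2}
  step 2 (b): {m3}
  P completes σ.
Executing cb from Q (initial set {n0}):
  step 1 (c): {n2}
  step 2 (b): ∅  — Q cannot continue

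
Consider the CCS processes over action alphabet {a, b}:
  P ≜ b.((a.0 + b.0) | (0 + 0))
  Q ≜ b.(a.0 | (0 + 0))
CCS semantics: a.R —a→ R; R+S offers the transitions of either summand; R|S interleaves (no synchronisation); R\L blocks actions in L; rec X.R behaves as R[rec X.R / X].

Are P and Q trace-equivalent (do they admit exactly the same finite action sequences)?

P's transition system — 3 states:
  p0 = b.((a.0 + b.0) | (0 + 0)) :: --b--▸ p1
  p1 = (a.0 + b.0) | (0 + 0) :: --a--▸ p2, --b--▸ p2
  p2 = 0 | (0 + 0) :: ·
Q's transition system — 3 states:
  q0 = b.(a.0 | (0 + 0)) :: --b--▸ q1
  q1 = a.0 | (0 + 0) :: --a--▸ q2
  q2 = 0 | (0 + 0) :: ·
Trace ⟨bb⟩ through P, begin at {p0}:
  step 1 (b): {p1}
  step 2 (b): {p2}
  — P admits the full trace.
Trace ⟨bb⟩ through Q, begin at {q0}:
  step 1 (b): {q1}
  step 2 (b): ∅  — Q cannot continue

traces(P) ≠ traces(Q) — witness ⟨bb⟩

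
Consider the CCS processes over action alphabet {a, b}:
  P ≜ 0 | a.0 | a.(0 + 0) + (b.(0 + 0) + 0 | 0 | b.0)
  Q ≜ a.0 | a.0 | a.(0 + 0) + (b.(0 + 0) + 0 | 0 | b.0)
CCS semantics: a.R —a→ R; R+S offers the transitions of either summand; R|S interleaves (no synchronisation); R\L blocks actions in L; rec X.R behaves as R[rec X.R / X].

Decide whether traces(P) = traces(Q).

LTS(P): 6 reachable states
  u0 = 0 | a.0 | a.(0 + 0) + (b.(0 + 0) + 0 | 0 | b.0) → —a→ u1, —a→ u2, —b→ u3, —b→ u4
  u1 = 0 | 0 | a.(0 + 0) → —a→ u5
  u2 = 0 | a.0 | (0 + 0) → —a→ u5
  u3 = 0 + 0 → stopped
  u4 = 0 | 0 | 0 → stopped
  u5 = 0 | 0 | (0 + 0) → stopped
LTS(Q): 10 reachable states
  v0 = a.0 | a.0 | a.(0 + 0) + (b.(0 + 0) + 0 | 0 | b.0) → —a→ v1, —a→ v2, —a→ v3, —b→ v4, —b→ v5
  v1 = 0 | a.0 | a.(0 + 0) → —a→ v6, —a→ v7
  v2 = a.0 | 0 | a.(0 + 0) → —a→ v6, —a→ v8
  v3 = a.0 | a.0 | (0 + 0) → —a→ v7, —a→ v8
  v4 = 0 + 0 → stopped
  v5 = 0 | 0 | 0 → stopped
  v6 = 0 | 0 | a.(0 + 0) → —a→ v9
  v7 = 0 | a.0 | (0 + 0) → —a→ v9
  v8 = a.0 | 0 | (0 + 0) → —a→ v9
  v9 = 0 | 0 | (0 + 0) → stopped
Trace ⟨aaa⟩ through Q, begin at {v0}:
  [1] a ⇒ {v1, v2, v3}
  [2] a ⇒ {v6, v7, v8}
  [3] a ⇒ {v9}
  Q completes σ.
Trace ⟨aaa⟩ through P, begin at {u0}:
  [1] a ⇒ {u1, u2}
  [2] a ⇒ {u5}
  [3] a ⇒ ∅ (P stuck)

NO — witness ⟨aaa⟩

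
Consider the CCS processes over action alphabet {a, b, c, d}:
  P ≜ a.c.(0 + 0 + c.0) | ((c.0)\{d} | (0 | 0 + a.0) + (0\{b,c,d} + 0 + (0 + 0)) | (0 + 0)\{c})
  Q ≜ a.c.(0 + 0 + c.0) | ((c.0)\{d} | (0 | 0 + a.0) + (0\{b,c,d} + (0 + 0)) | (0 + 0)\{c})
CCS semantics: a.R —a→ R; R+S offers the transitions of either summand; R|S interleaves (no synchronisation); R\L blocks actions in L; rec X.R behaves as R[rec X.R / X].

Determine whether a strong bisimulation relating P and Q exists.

Reachable graph of P (16 states):
  p0 = a.c.(0 + 0 + c.0) | ((c.0)\{d} | (0 | 0 + a.0) + (0\{b,c,d} + 0 + (0 + 0)) | (0 + 0)\{c}) has moves -a-> p1, -a-> p2, -c-> p3
  p1 = a.c.(0 + 0 + c.0) | ((c.0)\{d} | 0) has moves -a-> p4, -c-> p5
  p2 = c.(0 + 0 + c.0) | ((c.0)\{d} | (0 | 0 + a.0) + (0\{b,c,d} + 0 + (0 + 0)) | (0 + 0)\{c}) has moves -a-> p4, -c-> p6, -c-> p7
  p3 = a.c.(0 + 0 + c.0) | (0\{d} | (0 | 0 + a.0)) has moves -a-> p5, -a-> p7
  p4 = c.(0 + 0 + c.0) | ((c.0)\{d} | 0) has moves -c-> p8, -c-> p9
  p5 = a.c.(0 + 0 + c.0) | (0\{d} | 0) has moves -a-> p9
  p6 = (0 + 0 + c.0) | ((c.0)\{d} | (0 | 0 + a.0) + (0\{b,c,d} + 0 + (0 + 0)) | (0 + 0)\{c}) has moves -a-> p8, -c-> p10, -c-> p11
  p7 = c.(0 + 0 + c.0) | (0\{d} | (0 | 0 + a.0)) has moves -a-> p9, -c-> p10
  p8 = (0 + 0 + c.0) | ((c.0)\{d} | 0) has moves -c-> p12, -c-> p13
  p9 = c.(0 + 0 + c.0) | (0\{d} | 0) has moves -c-> p12
  p10 = (0 + 0 + c.0) | (0\{d} | (0 | 0 + a.0)) has moves -a-> p12, -c-> p14
  p11 = 0 | ((c.0)\{d} | (0 | 0 + a.0) + (0\{b,c,d} + 0 + (0 + 0)) | (0 + 0)\{c}) has moves -a-> p13, -c-> p14
  p12 = (0 + 0 + c.0) | (0\{d} | 0) has moves -c-> p15
  p13 = 0 | ((c.0)\{d} | 0) has moves -c-> p15
  p14 = 0 | (0\{d} | (0 | 0 + a.0)) has moves -a-> p15
  p15 = 0 | (0\{d} | 0) has moves stopped
Reachable graph of Q (16 states):
  q0 = a.c.(0 + 0 + c.0) | ((c.0)\{d} | (0 | 0 + a.0) + (0\{b,c,d} + (0 + 0)) | (0 + 0)\{c}) has moves -a-> q1, -a-> q2, -c-> q3
  q1 = a.c.(0 + 0 + c.0) | ((c.0)\{d} | 0) has moves -a-> q4, -c-> q5
  q2 = c.(0 + 0 + c.0) | ((c.0)\{d} | (0 | 0 + a.0) + (0\{b,c,d} + (0 + 0)) | (0 + 0)\{c}) has moves -a-> q4, -c-> q6, -c-> q7
  q3 = a.c.(0 + 0 + c.0) | (0\{d} | (0 | 0 + a.0)) has moves -a-> q5, -a-> q7
  q4 = c.(0 + 0 + c.0) | ((c.0)\{d} | 0) has moves -c-> q8, -c-> q9
  q5 = a.c.(0 + 0 + c.0) | (0\{d} | 0) has moves -a-> q9
  q6 = (0 + 0 + c.0) | ((c.0)\{d} | (0 | 0 + a.0) + (0\{b,c,d} + (0 + 0)) | (0 + 0)\{c}) has moves -a-> q8, -c-> q10, -c-> q11
  q7 = c.(0 + 0 + c.0) | (0\{d} | (0 | 0 + a.0)) has moves -a-> q9, -c-> q10
  q8 = (0 + 0 + c.0) | ((c.0)\{d} | 0) has moves -c-> q12, -c-> q13
  q9 = c.(0 + 0 + c.0) | (0\{d} | 0) has moves -c-> q12
  q10 = (0 + 0 + c.0) | (0\{d} | (0 | 0 + a.0)) has moves -a-> q12, -c-> q14
  q11 = 0 | ((c.0)\{d} | (0 | 0 + a.0) + (0\{b,c,d} + (0 + 0)) | (0 + 0)\{c}) has moves -a-> q13, -c-> q14
  q12 = (0 + 0 + c.0) | (0\{d} | 0) has moves -c-> q15
  q13 = 0 | ((c.0)\{d} | 0) has moves -c-> q15
  q14 = 0 | (0\{d} | (0 | 0 + a.0)) has moves -a-> q15
  q15 = 0 | (0\{d} | 0) has moves stopped
Coarsest stable partition (strong bisimilarity classes):
  B0 = {p0, q0}
  B1 = {p3, q3}
  B2 = {p5, q5}
  B3 = {p8, p9, q8, q9}
  B4 = {p12, p13, q12, q13}
  B5 = {p15, q15}
  B6 = {p6, p7, q6, q7}
  B7 = {p10, p11, q10, q11}
  B8 = {p14, q14}
  B9 = {p2, q2}
  B10 = {p4, q4}
  B11 = {p1, q1}
p0 ∈ B0, q0 ∈ B0 → same block

bisimilar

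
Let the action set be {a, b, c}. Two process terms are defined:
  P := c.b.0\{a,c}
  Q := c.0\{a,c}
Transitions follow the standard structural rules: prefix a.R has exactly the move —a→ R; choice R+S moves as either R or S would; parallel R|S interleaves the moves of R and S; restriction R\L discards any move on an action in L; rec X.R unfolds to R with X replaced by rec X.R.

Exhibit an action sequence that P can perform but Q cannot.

cb

P's transition system — 3 states:
  p0 = c.b.0\{a,c} → ··c··> p1
  p1 = b.0\{a,c} → ··b··> p2
  p2 = 0\{a,c} → (no moves)
Q's transition system — 2 states:
  q0 = c.0\{a,c} → ··c··> q1
  q1 = 0\{a,c} → (no moves)
Trace ⟨cb⟩ through P, begin at {p0}:
  after c @ step 1: {p1}
  after b @ step 2: {p2}
  ✓ P
Trace ⟨cb⟩ through Q, begin at {q0}:
  after c @ step 1: {q1}
  after b @ step 2: ∅  — Q cannot continue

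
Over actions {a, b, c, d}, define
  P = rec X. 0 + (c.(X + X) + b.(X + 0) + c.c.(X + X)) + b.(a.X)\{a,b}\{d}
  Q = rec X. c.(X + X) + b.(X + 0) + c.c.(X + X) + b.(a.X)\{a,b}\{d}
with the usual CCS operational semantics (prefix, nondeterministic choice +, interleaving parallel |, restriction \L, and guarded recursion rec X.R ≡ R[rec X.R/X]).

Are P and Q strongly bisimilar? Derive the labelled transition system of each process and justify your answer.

YES

LTS(P): 5 reachable states
  s0 = rec X. 0 + (c.(X + X) + b.(X + 0) + c.c.(X + X)) + b.(a.X)\{a,b}\{d} | —b→ s1, —b→ s2, —c→ s3, —c→ s4
  s1 = (a.(rec X. 0 + (c.(X + X) + b.(X + 0) + c.c.(X + X)) + b.(a.X)\{a,b}\{d}))\{a,b}\{d} | ∅
  s2 = (rec X. 0 + (c.(X + X) + b.(X + 0) + c.c.(X + X)) + b.(a.X)\{a,b}\{d}) + 0 | —b→ s1, —b→ s2, —c→ s3, —c→ s4
  s3 = (rec X. 0 + (c.(X + X) + b.(X + 0) + c.c.(X + X)) + b.(a.X)\{a,b}\{d}) + (rec X. 0 + (c.(X + X) + b.(X + 0) + c.c.(X + X)) + b.(a.X)\{a,b}\{d}) | —b→ s1, —b→ s2, —c→ s3, —c→ s4
  s4 = c.((rec X. 0 + (c.(X + X) + b.(X + 0) + c.c.(X + X)) + b.(a.X)\{a,b}\{d}) + (rec X. 0 + (c.(X + X) + b.(X + 0) + c.c.(X + X)) + b.(a.X)\{a,b}\{d})) | —c→ s3
LTS(Q): 5 reachable states
  t0 = rec X. c.(X + X) + b.(X + 0) + c.c.(X + X) + b.(a.X)\{a,b}\{d} | —b→ t1, —b→ t2, —c→ t3, —c→ t4
  t1 = (a.(rec X. c.(X + X) + b.(X + 0) + c.c.(X + X) + b.(a.X)\{a,b}\{d}))\{a,b}\{d} | ∅
  t2 = (rec X. c.(X + X) + b.(X + 0) + c.c.(X + X) + b.(a.X)\{a,b}\{d}) + 0 | —b→ t1, —b→ t2, —c→ t3, —c→ t4
  t3 = (rec X. c.(X + X) + b.(X + 0) + c.c.(X + X) + b.(a.X)\{a,b}\{d}) + (rec X. c.(X + X) + b.(X + 0) + c.c.(X + X) + b.(a.X)\{a,b}\{d}) | —b→ t1, —b→ t2, —c→ t3, —c→ t4
  t4 = c.((rec X. c.(X + X) + b.(X + 0) + c.c.(X + X) + b.(a.X)\{a,b}\{d}) + (rec X. c.(X + X) + b.(X + 0) + c.c.(X + X) + b.(a.X)\{a,b}\{d})) | —c→ t3
Partition-refinement fixed point:
  B0 = {s0, s2, s3, t0, t2, t3}
  B1 = {s4, t4}
  B2 = {s1, t1}
s0 ∈ B0, t0 ∈ B0 → same block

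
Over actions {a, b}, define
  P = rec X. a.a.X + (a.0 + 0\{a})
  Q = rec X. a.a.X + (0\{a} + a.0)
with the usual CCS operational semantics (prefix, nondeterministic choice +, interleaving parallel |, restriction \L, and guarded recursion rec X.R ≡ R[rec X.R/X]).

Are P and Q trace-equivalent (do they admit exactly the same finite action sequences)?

traces(P) = traces(Q)

LTS(P): 3 reachable states
  u0 = rec X. a.a.X + (a.0 + 0\{a}) | -a-> u1, -a-> u2
  u1 = 0 | ·
  u2 = a.(rec X. a.a.X + (a.0 + 0\{a})) | -a-> u0
LTS(Q): 3 reachable states
  v0 = rec X. a.a.X + (0\{a} + a.0) | -a-> v1, -a-> v2
  v1 = 0 | ·
  v2 = a.(rec X. a.a.X + (0\{a} + a.0)) | -a-> v0
Partition-refinement fixed point:
  B0 = {u0, v0}
  B1 = {u2, v2}
  B2 = {u1, v1}
u0 ∈ B0, v0 ∈ B0 → same block
Bisimilar ⇒ trace-equivalent.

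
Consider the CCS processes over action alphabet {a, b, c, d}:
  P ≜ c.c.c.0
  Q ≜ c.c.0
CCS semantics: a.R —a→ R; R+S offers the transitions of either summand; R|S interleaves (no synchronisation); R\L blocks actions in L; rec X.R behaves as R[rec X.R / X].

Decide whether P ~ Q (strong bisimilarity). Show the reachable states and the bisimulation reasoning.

P ≁ Q

LTS(P): 4 reachable states
  s0 = c.c.c.0 | =c=> s1
  s1 = c.c.0 | =c=> s2
  s2 = c.0 | =c=> s3
  s3 = 0 | (no moves)
LTS(Q): 3 reachable states
  t0 = c.c.0 | =c=> t1
  t1 = c.0 | =c=> t2
  t2 = 0 | (no moves)
Coarsest stable partition (strong bisimilarity classes):
  B0 = {s0}
  B1 = {s1, t0}
  B2 = {s2, t1}
  B3 = {s3, t2}
s0 ∈ B0, t0 ∈ B1 → different blocks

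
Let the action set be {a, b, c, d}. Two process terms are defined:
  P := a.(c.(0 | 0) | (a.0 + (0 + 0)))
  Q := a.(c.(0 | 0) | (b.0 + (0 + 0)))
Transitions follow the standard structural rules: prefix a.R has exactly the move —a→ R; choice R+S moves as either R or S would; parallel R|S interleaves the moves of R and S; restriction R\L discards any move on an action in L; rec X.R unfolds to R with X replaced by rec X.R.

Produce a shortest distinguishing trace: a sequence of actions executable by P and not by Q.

aa

Reachable graph of P (5 states):
  u0 = a.(c.(0 | 0) | (a.0 + (0 + 0))) has moves =a=> u1
  u1 = c.(0 | 0) | (a.0 + (0 + 0)) has moves =a=> u2, =c=> u3
  u2 = c.(0 | 0) | 0 has moves =c=> u4
  u3 = 0 | 0 | (a.0 + (0 + 0)) has moves =a=> u4
  u4 = 0 | 0 | 0 has moves ·
Reachable graph of Q (5 states):
  v0 = a.(c.(0 | 0) | (b.0 + (0 + 0))) has moves =a=> v1
  v1 = c.(0 | 0) | (b.0 + (0 + 0)) has moves =b=> v2, =c=> v3
  v2 = c.(0 | 0) | 0 has moves =c=> v4
  v3 = 0 | 0 | (b.0 + (0 + 0)) has moves =b=> v4
  v4 = 0 | 0 | 0 has moves ·
Trace ⟨aa⟩ through P, begin at {u0}:
  [1] a ⇒ {u1}
  [2] a ⇒ {u2}
  — P admits the full trace.
Trace ⟨aa⟩ through Q, begin at {v0}:
  [1] a ⇒ {v1}
  [2] a ⇒ ∅  — Q cannot continue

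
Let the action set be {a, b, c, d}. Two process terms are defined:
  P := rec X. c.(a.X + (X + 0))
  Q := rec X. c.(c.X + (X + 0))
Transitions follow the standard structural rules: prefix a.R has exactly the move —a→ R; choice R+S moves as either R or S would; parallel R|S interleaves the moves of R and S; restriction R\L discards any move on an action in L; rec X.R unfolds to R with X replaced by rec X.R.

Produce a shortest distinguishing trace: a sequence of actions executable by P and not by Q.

LTS(P): 2 reachable states
  m0 = rec X. c.(a.X + (X + 0)) has moves -c-> m1
  m1 = a.(rec X. c.(a.X + (X + 0))) + ((rec X. c.(a.X + (X + 0))) + 0) has moves -a-> m0, -c-> m1
LTS(Q): 2 reachable states
  n0 = rec X. c.(c.X + (X + 0)) has moves -c-> n1
  n1 = c.(rec X. c.(c.X + (X + 0))) + ((rec X. c.(c.X + (X + 0))) + 0) has moves -c-> n0, -c-> n1
Trace ⟨ca⟩ through P, begin at {m0}:
  after c @ step 1: {m1}
  after a @ step 2: {m0}
  P completes σ.
Trace ⟨ca⟩ through Q, begin at {n0}:
  after c @ step 1: {n1}
  after a @ step 2: ∅  — Q cannot continue

ca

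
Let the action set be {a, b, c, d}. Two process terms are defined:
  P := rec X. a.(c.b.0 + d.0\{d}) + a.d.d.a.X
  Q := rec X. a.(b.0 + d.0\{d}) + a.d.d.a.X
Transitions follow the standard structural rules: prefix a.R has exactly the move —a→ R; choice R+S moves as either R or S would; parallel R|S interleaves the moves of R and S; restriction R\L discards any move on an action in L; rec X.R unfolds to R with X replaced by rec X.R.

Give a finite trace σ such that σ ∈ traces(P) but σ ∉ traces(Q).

ac

LTS(P): 8 reachable states
  s0 = rec X. a.(c.b.0 + d.0\{d}) + a.d.d.a.X :: --a--▸ s1, --a--▸ s2
  s1 = c.b.0 + d.0\{d} :: --c--▸ s3, --d--▸ s4
  s2 = d.d.a.(rec X. a.(c.b.0 + d.0\{d}) + a.d.d.a.X) :: --d--▸ s5
  s3 = b.0 :: --b--▸ s6
  s4 = 0\{d} :: stopped
  s5 = d.a.(rec X. a.(c.b.0 + d.0\{d}) + a.d.d.a.X) :: --d--▸ s7
  s6 = 0 :: stopped
  s7 = a.(rec X. a.(c.b.0 + d.0\{d}) + a.d.d.a.X) :: --a--▸ s0
LTS(Q): 7 reachable states
  t0 = rec X. a.(b.0 + d.0\{d}) + a.d.d.a.X :: --a--▸ t1, --a--▸ t2
  t1 = b.0 + d.0\{d} :: --b--▸ t3, --d--▸ t4
  t2 = d.d.a.(rec X. a.(b.0 + d.0\{d}) + a.d.d.a.X) :: --d--▸ t5
  t3 = 0 :: stopped
  t4 = 0\{d} :: stopped
  t5 = d.a.(rec X. a.(b.0 + d.0\{d}) + a.d.d.a.X) :: --d--▸ t6
  t6 = a.(rec X. a.(b.0 + d.0\{d}) + a.d.d.a.X) :: --a--▸ t0
Run σ = ⟨ac⟩ on P: start {s0}
  after a @ step 1: {s1, s2}
  after c @ step 2: {s3}
  — P admits the full trace.
Run σ = ⟨ac⟩ on Q: start {t0}
  after a @ step 1: {t1, t2}
  after c @ step 2: ∅  — Q cannot continue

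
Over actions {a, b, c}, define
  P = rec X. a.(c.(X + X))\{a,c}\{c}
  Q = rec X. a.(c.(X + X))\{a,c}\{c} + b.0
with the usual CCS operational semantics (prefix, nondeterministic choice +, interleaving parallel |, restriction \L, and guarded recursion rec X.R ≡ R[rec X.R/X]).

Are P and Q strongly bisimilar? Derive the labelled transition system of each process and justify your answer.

P ≁ Q

LTS(P): 2 reachable states
  p0 = rec X. a.(c.(X + X))\{a,c}\{c} → --a--▸ p1
  p1 = (c.((rec X. a.(c.(X + X))\{a,c}\{c}) + (rec X. a.(c.(X + X))\{a,c}\{c})))\{a,c}\{c} → ·
LTS(Q): 3 reachable states
  q0 = rec X. a.(c.(X + X))\{a,c}\{c} + b.0 → --a--▸ q1, --b--▸ q2
  q1 = (c.((rec X. a.(c.(X + X))\{a,c}\{c} + b.0) + (rec X. a.(c.(X + X))\{a,c}\{c} + b.0)))\{a,c}\{c} → ·
  q2 = 0 → ·
Coarsest stable partition (strong bisimilarity classes):
  B0 = {p0}
  B1 = {p1, q1, q2}
  B2 = {q0}
p0 ∈ B0, q0 ∈ B2 → different blocks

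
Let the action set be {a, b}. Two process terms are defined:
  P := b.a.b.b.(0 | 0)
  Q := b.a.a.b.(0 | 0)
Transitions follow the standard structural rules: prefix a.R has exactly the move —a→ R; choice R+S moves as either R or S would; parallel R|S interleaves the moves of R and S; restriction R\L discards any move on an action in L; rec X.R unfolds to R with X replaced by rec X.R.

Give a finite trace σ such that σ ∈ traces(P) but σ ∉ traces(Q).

Reachable graph of P (5 states):
  p0 = b.a.b.b.(0 | 0) → ··b··> p1
  p1 = a.b.b.(0 | 0) → ··a··> p2
  p2 = b.b.(0 | 0) → ··b··> p3
  p3 = b.(0 | 0) → ··b··> p4
  p4 = 0 | 0 → (no moves)
Reachable graph of Q (5 states):
  q0 = b.a.a.b.(0 | 0) → ··b··> q1
  q1 = a.a.b.(0 | 0) → ··a··> q2
  q2 = a.b.(0 | 0) → ··a··> q3
  q3 = b.(0 | 0) → ··b··> q4
  q4 = 0 | 0 → (no moves)
Trace ⟨bab⟩ through P, begin at {p0}:
  step 1 (b): {p1}
  step 2 (a): {p2}
  step 3 (b): {p3}
  — P admits the full trace.
Trace ⟨bab⟩ through Q, begin at {q0}:
  step 1 (b): {q1}
  step 2 (a): {q2}
  step 3 (b): ∅  — Q cannot continue

bab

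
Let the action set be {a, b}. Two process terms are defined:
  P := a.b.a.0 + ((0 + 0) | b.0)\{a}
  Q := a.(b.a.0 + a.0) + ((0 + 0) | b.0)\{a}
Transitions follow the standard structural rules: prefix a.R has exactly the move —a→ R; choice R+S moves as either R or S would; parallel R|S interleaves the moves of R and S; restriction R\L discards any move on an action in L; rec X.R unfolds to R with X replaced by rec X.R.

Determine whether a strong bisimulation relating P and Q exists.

not bisimilar

P's transition system — 5 states:
  s0 = a.b.a.0 + ((0 + 0) | b.0)\{a} ⊢ =a=> s1, =b=> s2
  s1 = b.a.0 ⊢ =b=> s3
  s2 = ((0 + 0) | 0)\{a} ⊢ deadlocked
  s3 = a.0 ⊢ =a=> s4
  s4 = 0 ⊢ deadlocked
Q's transition system — 5 states:
  t0 = a.(b.a.0 + a.0) + ((0 + 0) | b.0)\{a} ⊢ =a=> t1, =b=> t2
  t1 = b.a.0 + a.0 ⊢ =a=> t3, =b=> t4
  t2 = ((0 + 0) | 0)\{a} ⊢ deadlocked
  t3 = 0 ⊢ deadlocked
  t4 = a.0 ⊢ =a=> t3
Coarsest stable partition (strong bisimilarity classes):
  B0 = {s0}
  B1 = {s2, s4, t2, t3}
  B2 = {s1}
  B3 = {s3, t4}
  B4 = {t0}
  B5 = {t1}
s0 ∈ B0, t0 ∈ B4 → different blocks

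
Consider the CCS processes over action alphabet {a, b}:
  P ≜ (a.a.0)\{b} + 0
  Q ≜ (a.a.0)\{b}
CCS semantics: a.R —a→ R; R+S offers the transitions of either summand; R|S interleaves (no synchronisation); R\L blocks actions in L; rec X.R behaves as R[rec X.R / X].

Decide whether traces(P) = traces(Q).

P's transition system — 3 states:
  m0 = (a.a.0)\{b} + 0 has moves ··a··> m1
  m1 = (a.0)\{b} has moves ··a··> m2
  m2 = 0\{b} has moves stopped
Q's transition system — 3 states:
  n0 = (a.a.0)\{b} has moves ··a··> n1
  n1 = (a.0)\{b} has moves ··a··> n2
  n2 = 0\{b} has moves stopped
Coarsest stable partition (strong bisimilarity classes):
  B0 = {m0, n0}
  B1 = {m1, n1}
  B2 = {m2, n2}
m0 ∈ B0, n0 ∈ B0 → same block
Bisimilar ⇒ trace-equivalent.

traces(P) = traces(Q)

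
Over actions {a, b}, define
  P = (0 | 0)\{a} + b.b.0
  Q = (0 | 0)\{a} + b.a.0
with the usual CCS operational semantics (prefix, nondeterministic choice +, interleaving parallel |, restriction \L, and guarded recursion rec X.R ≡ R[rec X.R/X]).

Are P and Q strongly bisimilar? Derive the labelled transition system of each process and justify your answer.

NO

Reachable graph of P (3 states):
  s0 = (0 | 0)\{a} + b.b.0 | -b-> s1
  s1 = b.0 | -b-> s2
  s2 = 0 | (no moves)
Reachable graph of Q (3 states):
  t0 = (0 | 0)\{a} + b.a.0 | -b-> t1
  t1 = a.0 | -a-> t2
  t2 = 0 | (no moves)
Partition-refinement fixed point:
  B0 = {s0}
  B1 = {s1}
  B2 = {s2, t2}
  B3 = {t0}
  B4 = {t1}
s0 ∈ B0, t0 ∈ B3 → different blocks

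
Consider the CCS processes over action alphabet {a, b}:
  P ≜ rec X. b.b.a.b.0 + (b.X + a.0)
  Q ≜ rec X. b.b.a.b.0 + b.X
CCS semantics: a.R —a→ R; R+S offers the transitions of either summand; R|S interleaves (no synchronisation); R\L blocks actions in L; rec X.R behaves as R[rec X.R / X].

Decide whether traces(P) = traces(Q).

Reachable graph of P (5 states):
  s0 = rec X. b.b.a.b.0 + (b.X + a.0) has moves =a=> s1, =b=> s0, =b=> s2
  s1 = 0 has moves (no moves)
  s2 = b.a.b.0 has moves =b=> s3
  s3 = a.b.0 has moves =a=> s4
  s4 = b.0 has moves =b=> s1
Reachable graph of Q (5 states):
  t0 = rec X. b.b.a.b.0 + b.X has moves =b=> t0, =b=> t1
  t1 = b.a.b.0 has moves =b=> t2
  t2 = a.b.0 has moves =a=> t3
  t3 = b.0 has moves =b=> t4
  t4 = 0 has moves (no moves)
Trace ⟨a⟩ through P, begin at {s0}:
  after a @ step 1: {s1}
  ✓ P
Trace ⟨a⟩ through Q, begin at {t0}:
  after a @ step 1: no successor for Q

trace-distinct — witness ⟨a⟩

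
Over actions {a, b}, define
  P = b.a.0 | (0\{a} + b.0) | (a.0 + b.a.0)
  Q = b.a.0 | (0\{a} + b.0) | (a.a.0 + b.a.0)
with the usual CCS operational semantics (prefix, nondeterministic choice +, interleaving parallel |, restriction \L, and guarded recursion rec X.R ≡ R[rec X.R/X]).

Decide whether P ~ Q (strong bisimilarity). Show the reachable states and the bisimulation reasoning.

LTS(P): 18 reachable states
  u0 = b.a.0 | (0\{a} + b.0) | (a.0 + b.a.0) :: ··a··> u1, ··b··> u2, ··b··> u3, ··b··> u4
  u1 = b.a.0 | (0\{a} + b.0) | 0 :: ··b··> u5, ··b··> u6
  u2 = a.0 | (0\{a} + b.0) | (a.0 + b.a.0) :: ··a··> u5, ··a··> u7, ··b··> u8, ··b··> u9
  u3 = b.a.0 | (0\{a} + b.0) | a.0 :: ··a··> u1, ··b··> u10, ··b··> u8
  u4 = b.a.0 | 0 | (a.0 + b.a.0) :: ··a··> u6, ··b··> u10, ··b··> u9
  u5 = a.0 | (0\{a} + b.0) | 0 :: ··a··> u11, ··b··> u12
  u6 = b.a.0 | 0 | 0 :: ··b··> u12
  u7 = 0 | (0\{a} + b.0) | (a.0 + b.a.0) :: ··a··> u11, ··b··> u13, ··b··> u14
  u8 = a.0 | (0\{a} + b.0) | a.0 :: ··a··> u13, ··a··> u5, ··b··> u15
  u9 = a.0 | 0 | (a.0 + b.a.0) :: ··a··> u12, ··a··> u14, ··b··> u15
  u10 = b.a.0 | 0 | a.0 :: ··a··> u6, ··b··> u15
  u11 = 0 | (0\{a} + b.0) | 0 :: ··b··> u16
  u12 = a.0 | 0 | 0 :: ··a··> u16
  u13 = 0 | (0\{a} + b.0) | a.0 :: ··a··> u11, ··b··> u17
  u14 = 0 | 0 | (a.0 + b.a.0) :: ··a··> u16, ··b··> u17
  u15 = a.0 | 0 | a.0 :: ··a··> u12, ··a··> u17
  u16 = 0 | 0 | 0 :: deadlocked
  u17 = 0 | 0 | a.0 :: ··a··> u16
LTS(Q): 18 reachable states
  v0 = b.a.0 | (0\{a} + b.0) | (a.a.0 + b.a.0) :: ··a··> v1, ··b··> v1, ··b··> v2, ··b··> v3
  v1 = b.a.0 | (0\{a} + b.0) | a.0 :: ··a··> v4, ··b··> v5, ··b··> v6
  v2 = a.0 | (0\{a} + b.0) | (a.a.0 + b.a.0) :: ··a··> v5, ··a··> v7, ··b··> v5, ··b··> v8
  v3 = b.a.0 | 0 | (a.a.0 + b.a.0) :: ··a··> v6, ··b··> v6, ··b··> v8
  v4 = b.a.0 | (0\{a} + b.0) | 0 :: ··b··> v10, ··b··> v9
  v5 = a.0 | (0\{a} + b.0) | a.0 :: ··a··> v11, ··a··> v9, ··b··> v12
  v6 = b.a.0 | 0 | a.0 :: ··a··> v10, ··b··> v12
  v7 = 0 | (0\{a} + b.0) | (a.a.0 + b.a.0) :: ··a··> v11, ··b··> v11, ··b··> v13
  v8 = a.0 | 0 | (a.a.0 + b.a.0) :: ··a··> v12, ··a··> v13, ··b··> v12
  v9 = a.0 | (0\{a} + b.0) | 0 :: ··a··> v14, ··b··> v15
  v10 = b.a.0 | 0 | 0 :: ··b··> v15
  v11 = 0 | (0\{a} + b.0) | a.0 :: ··a··> v14, ··b··> v16
  v12 = a.0 | 0 | a.0 :: ··a··> v15, ··a··> v16
  v13 = 0 | 0 | (a.a.0 + b.a.0) :: ··a··> v16, ··b··> v16
  v14 = 0 | (0\{a} + b.0) | 0 :: ··b··> v17
  v15 = a.0 | 0 | 0 :: ··a··> v17
  v16 = 0 | 0 | a.0 :: ··a··> v17
  v17 = 0 | 0 | 0 :: deadlocked
Partition-refinement fixed point:
  B0 = {u0}
  B1 = {u1, v4}
  B2 = {u13, u5, v11, v9}
  B3 = {u11, v14}
  B4 = {u16, v17}
  B5 = {u12, u17, v15, v16}
  B6 = {u6, v10}
  B7 = {u4}
  B8 = {u10, v6}
  B9 = {u15, v12}
  B10 = {u9}
  B11 = {u14}
  B12 = {u2}
  B13 = {u7}
  B14 = {u8, v5}
  B15 = {u3, v1}
  B16 = {v0}
  B17 = {v3}
  B18 = {v8}
  B19 = {v13}
  B20 = {v2}
  B21 = {v7}
u0 ∈ B0, v0 ∈ B16 → different blocks

not bisimilar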